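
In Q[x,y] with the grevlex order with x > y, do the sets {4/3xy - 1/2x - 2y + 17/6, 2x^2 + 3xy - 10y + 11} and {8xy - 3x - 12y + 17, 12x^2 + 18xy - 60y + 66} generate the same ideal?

Yes, the ideals are equal.

Two ideals are equal iff their reduced Gröbner bases coincide (the reduced basis is unique for a fixed ordering).
Buchberger on the first generating set:
f_1 = 4/3xy - 1/2x - 2y + 17/6, LT = xy.
f_2 = 2x^2 + 3xy - 10y + 11, LT = x^2.

S(f_1,f_2): lcm = x^2y. S = -3/2xy^2 - 3/8x^2 - 3/2xy + 5y^2 + 17/8x - 11/2y.
  leading term xy^2: subtract (-9/8y)·f_1 from -3/2xy^2 - 3/8x^2 - 3/2xy + 5y^2 + 17/8x - 11/2y → -3/8x^2 - 33/16xy + 11/4y^2 + 17/8x - 37/16y
  leading term x^2: subtract (-3/16)·f_2 from -3/8x^2 - 33/16xy + 11/4y^2 + 17/8x - 37/16y → -3/2xy + 11/4y^2 + 17/8x - 67/16y + 33/16
  leading term xy: subtract (-9/8)·f_1 from -3/2xy + 11/4y^2 + 17/8x - 67/16y + 33/16 → 11/4y^2 + 25/16x - 103/16y + 21/4
  leading term y^2: no divisor's leading term divides it; move 11/4y^2 to the remainder.
  leading term x: no divisor's leading term divides it; move 25/16x to the remainder.
  leading term y: no divisor's leading term divides it; move -103/16y to the remainder.
  leading term 1: no divisor's leading term divides it; move 21/4 to the remainder.
  remainder 11/4y^2 + 25/16x - 103/16y + 21/4 ≠ 0; add g_3 = 11/4y^2 + 25/16x - 103/16y + 21/4 to the basis.

The other S-polynomials (S(f_1,g_3), S(f_2,g_3)) all reduce to 0 modulo the current basis, so we have a Gröbner basis.
Inter-reduce: drop elements whose leading term is divisible by another's, tail-reduce, and make monic.
Reduced Gröbner basis: {x^2 + 9/16x - 11/4y + 37/16, xy - 3/8x - 3/2y + 17/8, y^2 + 25/44x - 103/44y + 21/11}.

Buchberger on the second generating set:
h_1 = 8xy - 3x - 12y + 17, LT = xy.
h_2 = 12x^2 + 18xy - 60y + 66, LT = x^2.

S(h_1,h_2): lcm = x^2y. S = -3/2xy^2 - 3/8x^2 - 3/2xy + 5y^2 + 17/8x - 11/2y.
  leading term xy^2: subtract (-3/16y)·h_1 from -3/2xy^2 - 3/8x^2 - 3/2xy + 5y^2 + 17/8x - 11/2y → -3/8x^2 - 33/16xy + 11/4y^2 + 17/8x - 37/16y
  leading term x^2: subtract (-1/32)·h_2 from -3/8x^2 - 33/16xy + 11/4y^2 + 17/8x - 37/16y → -3/2xy + 11/4y^2 + 17/8x - 67/16y + 33/16
  leading term xy: subtract (-3/16)·h_1 from -3/2xy + 11/4y^2 + 17/8x - 67/16y + 33/16 → 11/4y^2 + 25/16x - 103/16y + 21/4
  leading term y^2: no divisor's leading term divides it; move 11/4y^2 to the remainder.
  leading term x: no divisor's leading term divides it; move 25/16x to the remainder.
  leading term y: no divisor's leading term divides it; move -103/16y to the remainder.
  leading term 1: no divisor's leading term divides it; move 21/4 to the remainder.
  remainder 11/4y^2 + 25/16x - 103/16y + 21/4 ≠ 0; add k_3 = 11/4y^2 + 25/16x - 103/16y + 21/4 to the basis.

The other S-polynomials (S(h_1,k_3), S(h_2,k_3)) all reduce to 0 modulo the current basis, so we have a Gröbner basis.
Inter-reduce: drop elements whose leading term is divisible by another's, tail-reduce, and make monic.
Reduced Gröbner basis: {x^2 + 9/16x - 11/4y + 37/16, xy - 3/8x - 3/2y + 17/8, y^2 + 25/44x - 103/44y + 21/11}.

The two bases agree; hence the ideals are identical.
The same test decides containment: I ⊆ J iff every generator of I reduces to 0 modulo a Gröbner basis of J.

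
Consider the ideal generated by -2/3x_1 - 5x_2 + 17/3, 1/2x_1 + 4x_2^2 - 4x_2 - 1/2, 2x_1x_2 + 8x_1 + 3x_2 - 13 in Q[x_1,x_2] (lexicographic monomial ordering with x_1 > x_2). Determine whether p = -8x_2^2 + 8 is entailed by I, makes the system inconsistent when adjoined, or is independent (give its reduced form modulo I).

-8x_2^2 + 8 lies in I (it reduces to 0).

First compute the reduced Gröbner basis of I by Buchberger's algorithm.
f_1 = -2/3x_1 - 5x_2 + 17/3, LT = x_1.
f_2 = 1/2x_1 + 4x_2^2 - 4x_2 - 1/2, LT = x_1.
f_3 = 2x_1x_2 + 8x_1 + 3x_2 - 13, LT = x_1x_2.

S(f_1,f_2): lcm = x_1. S = -8x_2^2 + 31/2x_2 - 15/2.
  reduce S modulo (f_1, f_2, f_3):
  remainder -8x_2^2 + 31/2x_2 - 15/2 ≠ 0; add h_4 = -8x_2^2 + 31/2x_2 - 15/2 to the basis.

S(f_1,f_3): lcm = x_1x_2. S = -4x_1 + 15/2x_2^2 - 10x_2 + 13/2.
  reduce S modulo (f_1, f_2, f_3, h_4):
  remainder 1105/32x_2 - 1105/32 ≠ 0; add h_5 = 1105/32x_2 - 1105/32 to the basis.

The other S-polynomials (S(f_2,f_3), S(f_1,h_4), S(f_2,h_4), S(f_3,h_4), S(f_1,h_5), S(f_2,h_5), S(f_3,h_5), S(h_4,h_5)) all reduce to 0 modulo the current basis, so we have a Gröbner basis.
Inter-reduce: drop elements whose leading term is divisible by another's, tail-reduce, and make monic.
Reduced Gröbner basis: {x_1 - 1, x_2 - 1}.
Label its elements g_1 = x_1 - 1, g_2 = x_2 - 1.

Reduce p = -8x_2^2 + 8 modulo G:
  leading term x_2^2: subtract (-8x_2)·g_2 from -8x_2^2 + 8 → -8x_2 + 8
  leading term x_2: subtract (-8)·g_2 from -8x_2 + 8 → 0
  normal form = 0.
Since the normal form is 0, p ∈ I.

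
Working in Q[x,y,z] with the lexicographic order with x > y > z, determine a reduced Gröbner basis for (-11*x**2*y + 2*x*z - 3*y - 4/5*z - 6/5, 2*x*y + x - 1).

G = {x - 12/11*y**2 - 16/55*y*z - 54/55*y + 12/55*z - 67/55, y**3 + 4/15*y**2*z + 7/5*y**2 - 1/15*y*z + 47/30*y - 1/10*z + 1/10}

This is the nonlinear analogue of row-reducing a linear system.

f_1 = -11*x**2*y + 2*x*z - 3*y - 4/5*z - 6/5, LT = x**2*y.
f_2 = 2*x*y + x - 1, LT = x*y.

S(f_1,f_2): lcm = x**2*y. S = -1/2*x**2 - 2/11*x*z + 1/2*x + 3/11*y + 4/55*z + 6/55.
  reduce S modulo (f_1, f_2):
  remainder -1/2*x**2 - 2/11*x*z + 1/2*x + 3/11*y + 4/55*z + 6/55 ≠ 0; add g_3 = -1/2*x**2 - 2/11*x*z + 1/2*x + 3/11*y + 4/55*z + 6/55 to the basis.

S(f_1,g_3): lcm = x**2*y. S = -4/11*x*y*z + x*y - 2/11*x*z + 6/11*y**2 + 8/55*y*z + 27/55*y + 4/55*z + 6/55.
  reduce S modulo (f_1, f_2, g_3):
  remainder -1/2*x + 6/11*y**2 + 8/55*y*z + 27/55*y - 6/55*z + 67/110 ≠ 0; add g_4 = -1/2*x + 6/11*y**2 + 8/55*y*z + 27/55*y - 6/55*z + 67/110 to the basis.

S(f_2,g_4): lcm = x*y. S = 1/2*x + 12/11*y**3 + 16/55*y**2*z + 54/55*y**2 - 12/55*y*z + 67/55*y - 1/2.
  reduce S modulo (f_1, f_2, g_3, g_4):
  remainder 12/11*y**3 + 16/55*y**2*z + 84/55*y**2 - 4/55*y*z + 94/55*y - 6/55*z + 6/55 ≠ 0; add g_5 = 12/11*y**3 + 16/55*y**2*z + 84/55*y**2 - 4/55*y*z + 94/55*y - 6/55*z + 6/55 to the basis.

The other S-polynomials (S(f_2,g_3), S(f_1,g_4), S(g_3,g_4), S(f_1,g_5), S(f_2,g_5), S(g_3,g_5), S(g_4,g_5)) all reduce to 0 modulo the current basis, so we have a Gröbner basis.
Inter-reduce: drop elements whose leading term is divisible by another's, tail-reduce, and make monic.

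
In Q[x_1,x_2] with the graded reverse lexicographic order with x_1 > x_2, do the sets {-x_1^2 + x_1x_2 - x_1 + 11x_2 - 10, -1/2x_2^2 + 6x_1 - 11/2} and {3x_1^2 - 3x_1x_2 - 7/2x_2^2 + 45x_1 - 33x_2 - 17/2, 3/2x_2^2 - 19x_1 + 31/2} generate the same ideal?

No, the ideals differ.

Two ideals are equal iff their reduced Gröbner bases coincide (the reduced basis is unique for a fixed ordering).
Buchberger on the first generating set:
f_1 = -x_1^2 + x_1x_2 - x_1 + 11x_2 - 10, LT = x_1^2.
f_2 = -1/2x_2^2 + 6x_1 - 11/2, LT = x_2^2.

The S-polynomials (S(f_1,f_2)) all reduce to 0 modulo the current basis, so we have a Gröbner basis.
Inter-reduce: drop elements whose leading term is divisible by another's, tail-reduce, and make monic.
Reduced Gröbner basis: {x_1^2 - x_1x_2 + x_1 - 11x_2 + 10, x_2^2 - 12x_1 + 11}.

Buchberger on the second generating set:
h_1 = 3x_1^2 - 3x_1x_2 - 7/2x_2^2 + 45x_1 - 33x_2 - 17/2, LT = x_1^2.
h_2 = 3/2x_2^2 - 19x_1 + 31/2, LT = x_2^2.

The S-polynomials (S(h_1,h_2)) all reduce to 0 modulo the current basis, so we have a Gröbner basis.
Inter-reduce: drop elements whose leading term is divisible by another's, tail-reduce, and make monic.
Reduced Gröbner basis: {x_1^2 - x_1x_2 + 2/9x_1 - 11x_2 + 83/9, x_2^2 - 38/3x_1 + 31/3}.

Since the reduced bases disagree, the two ideals are not the same.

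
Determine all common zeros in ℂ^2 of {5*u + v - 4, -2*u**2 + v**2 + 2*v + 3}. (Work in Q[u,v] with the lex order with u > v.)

Compute a lex Gröbner basis by Buchberger's algorithm.
f_1 = 5*u + v - 4, LT = u.
f_2 = -2*u**2 + v**2 + 2*v + 3, LT = u**2.

S(f_1,f_2): lcm = u**2. S = 1/5*u*v - 4/5*u + 1/2*v**2 + v + 3/2.
  leading term u*v: subtract (1/25*v)·f_1 from 1/5*u*v - 4/5*u + 1/2*v**2 + v + 3/2 → -4/5*u + 23/50*v**2 + 29/25*v + 3/2
  leading term u: subtract (-4/25)·f_1 from -4/5*u + 23/50*v**2 + 29/25*v + 3/2 → 23/50*v**2 + 33/25*v + 43/50
  leading term v**2: no divisor's leading term divides it; move 23/50*v**2 to the remainder.
  leading term v: no divisor's leading term divides it; move 33/25*v to the remainder.
  leading term 1: no divisor's leading term divides it; move 43/50 to the remainder.
  remainder 23/50*v**2 + 33/25*v + 43/50 ≠ 0; add h_3 = 23/50*v**2 + 33/25*v + 43/50 to the basis.

S(f_1,h_3): leading monomials are coprime, so the S-polynomial reduces to 0 (Buchberger's first criterion).
S(f_2,h_3): leading monomials are coprime, so the S-polynomial reduces to 0 (Buchberger's first criterion).
Every S-polynomial of the final basis reduces to 0, so we have a Gröbner basis.
Inter-reduce: drop elements whose leading term is divisible by another's, tail-reduce, and make monic.
Reduced Gröbner basis: {u + 1/5*v - 4/5, v**2 + 66/23*v + 43/23}.

Since the basis is lex-ordered, v**2 + 66/23*v + 43/23 is univariate in v. Its roots are {-43/23, -1}. Back-substituting each root into the other basis elements fixes the other coordinates.
  v = -43/23: the earlier basis element becomes u - 27/23 = 0, giving u = 27/23 — point (27/23, -43/23).
  v = -1: the earlier basis element becomes u - 1 = 0, giving u = 1 — point (1, -1).

{(27/23, -43/23), (1, -1)}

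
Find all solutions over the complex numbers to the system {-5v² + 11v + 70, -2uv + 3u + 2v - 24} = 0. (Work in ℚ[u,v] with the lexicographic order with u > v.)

Compute a lex Gröbner basis by Buchberger's algorithm.
f_1 = -5v² + 11v + 70, LT = v².
f_2 = -2uv + 3u + 2v - 24, LT = uv.

S(f_1,f_2): lcm = uv². S = -7/10uv - 14u + v² - 12v.
  leading term uv: subtract (7/20)·f_2 from -7/10uv - 14u + v² - 12v → -301/20u + v² - 127/10v + 42/5
  leading term u: no divisor's leading term divides it; move -301/20u to the remainder.
  leading term v²: subtract (-⅕)·f_1 from v² - 127/10v + 42/5 → -21/2v + 112/5
  leading term v: no divisor's leading term divides it; move -21/2v to the remainder.
  leading term 1: no divisor's leading term divides it; move 112/5 to the remainder.
  remainder -301/20u - 21/2v + 112/5 ≠ 0; add h_3 = -301/20u - 21/2v + 112/5 to the basis.

S(f_1,h_3): leading monomials are coprime, so the S-polynomial reduces to 0 (Buchberger's first criterion).
S(f_2,h_3): lcm = uv. S = -3/2u - 30/43v² + 21/43v + 12.
  leading term u: subtract (30/301)·h_3 from -3/2u - 30/43v² + 21/43v + 12 → -30/43v² + 66/43v + 420/43
  leading term v²: subtract (6/43)·f_1 from -30/43v² + 66/43v + 420/43 → 0
  remainder 0.

Every S-polynomial of the final basis reduces to 0, so we have a Gröbner basis.
Inter-reduce: drop elements whose leading term is divisible by another's, tail-reduce, and make monic.
Reduced Gröbner basis: {u + 30/43v - 64/43, v² - 11/5v - 14}.

Elimination: the polynomial v² - 11/5v - 14 lies in the elimination ideal for v, so v ∈ {-14/5, 5}. For each such v, the remaining basis elements (now univariate) give the rest of the solution.
  v = -14/5: the earlier basis element becomes u - 148/43 = 0, giving u = 148/43 — point (148/43, -14/5).
  v = 5: the earlier basis element becomes u + 2 = 0, giving u = -2 — point (-2, 5).

{(148/43, -14/5), (-2, 5)}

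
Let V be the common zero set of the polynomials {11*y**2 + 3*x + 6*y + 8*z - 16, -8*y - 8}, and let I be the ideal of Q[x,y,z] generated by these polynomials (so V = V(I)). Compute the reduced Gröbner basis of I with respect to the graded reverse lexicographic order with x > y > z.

f_1 = 11*y**2 + 3*x + 6*y + 8*z - 16, LT = y**2.
f_2 = -8*y - 8, LT = y.

S(f_1,f_2): lcm = y**2. S = 3/11*x - 5/11*y + 8/11*z - 16/11.
  leading term x: no divisor's leading term divides it; move 3/11*x to the remainder.
  leading term y: subtract (5/88)·f_2 from -5/11*y + 8/11*z - 16/11 → 8/11*z - 1
  leading term z: no divisor's leading term divides it; move 8/11*z to the remainder.
  leading term 1: no divisor's leading term divides it; move -1 to the remainder.
  remainder 3/11*x + 8/11*z - 1 ≠ 0; add g_3 = 3/11*x + 8/11*z - 1 to the basis.

The other S-polynomials (S(f_1,g_3), S(f_2,g_3)) all reduce to 0 modulo the current basis, so we have a Gröbner basis.
Inter-reduce: drop elements whose leading term is divisible by another's, tail-reduce, and make monic.

G = {x + 8/3*z - 11/3, y + 1}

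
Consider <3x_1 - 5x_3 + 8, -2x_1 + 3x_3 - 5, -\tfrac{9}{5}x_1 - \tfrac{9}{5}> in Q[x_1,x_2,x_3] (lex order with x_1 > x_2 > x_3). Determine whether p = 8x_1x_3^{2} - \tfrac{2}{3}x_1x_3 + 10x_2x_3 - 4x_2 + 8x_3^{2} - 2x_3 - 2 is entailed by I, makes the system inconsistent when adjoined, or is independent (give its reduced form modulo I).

8x_1x_3^{2} - \tfrac{2}{3}x_1x_3 + 10x_2x_3 - 4x_2 + 8x_3^{2} - 2x_3 - 2 is independent of I; its normal form modulo I is 6x_2 - \tfrac{10}{3}.

First compute the reduced Gröbner basis of I by Buchberger's algorithm.
f_1 = 3x_1 - 5x_3 + 8, LT = x_1.
f_2 = -2x_1 + 3x_3 - 5, LT = x_1.
f_3 = -\tfrac{9}{5}x_1 - \tfrac{9}{5}, LT = x_1.

S(f_1,f_2): lcm = x_1. S = -\tfrac{1}{6}x_3 + \tfrac{1}{6}.
  leading term x_3: no divisor's leading term divides it; move -\tfrac{1}{6}x_3 to the remainder.
  leading term 1: no divisor's leading term divides it; move \tfrac{1}{6} to the remainder.
  remainder -\tfrac{1}{6}x_3 + \tfrac{1}{6} ≠ 0; add h_4 = -\tfrac{1}{6}x_3 + \tfrac{1}{6} to the basis.

The other S-polynomials (S(f_1,f_3), S(f_2,f_3), S(f_1,h_4), S(f_2,h_4), S(f_3,h_4)) all reduce to 0 modulo the current basis, so we have a Gröbner basis.
Inter-reduce: drop elements whose leading term is divisible by another's, tail-reduce, and make monic.
Reduced Gröbner basis: {x_1 + 1, x_3 - 1}.
Label its elements g_1 = x_1 + 1, g_2 = x_3 - 1.

Reduce p = 8x_1x_3^{2} - \tfrac{2}{3}x_1x_3 + 10x_2x_3 - 4x_2 + 8x_3^{2} - 2x_3 - 2 modulo G:
  leading term x_1x_3^{2}: subtract (8x_3^{2})·g_1 from 8x_1x_3^{2} - \tfrac{2}{3}x_1x_3 + 10x_2x_3 - 4x_2 + 8x_3^{2} - 2x_3 - 2 → -\tfrac{2}{3}x_1x_3 + 10x_2x_3 - 4x_2 - 2x_3 - 2
  leading term x_1x_3: subtract (-\tfrac{2}{3}x_3)·g_1 from -\tfrac{2}{3}x_1x_3 + 10x_2x_3 - 4x_2 - 2x_3 - 2 → 10x_2x_3 - 4x_2 - \tfrac{4}{3}x_3 - 2
  leading term x_2x_3: subtract (10x_2)·g_2 from 10x_2x_3 - 4x_2 - \tfrac{4}{3}x_3 - 2 → 6x_2 - \tfrac{4}{3}x_3 - 2
  leading term x_2: no divisor's leading term divides it; move 6x_2 to the remainder.
  leading term x_3: subtract (-\tfrac{4}{3})·g_2 from -\tfrac{4}{3}x_3 - 2 → -\tfrac{10}{3}
  leading term 1: no divisor's leading term divides it; move -\tfrac{10}{3} to the remainder.
  normal form = 6x_2 - \tfrac{10}{3}.
The normal form is nonzero, so p ∉ I. Since p minus its normal form lies in I, I + (p) = I + (r) where r = 6x_2 - \tfrac{10}{3}; decide whether this ideal is the whole ring.
Run Buchberger on G together with r (pairs among the g_i already reduce to 0 since G is a Gröbner basis):
g_1 = x_1 + 1, LT = x_1.
g_2 = x_3 - 1, LT = x_3.
r = 6x_2 - \tfrac{10}{3}, LT = x_2.

The S-polynomials (S(g_1,g_2), S(g_1,r), S(g_2,r)) all reduce to 0 modulo the current basis, so we have a Gröbner basis.
Inter-reduce: drop elements whose leading term is divisible by another's, tail-reduce, and make monic.
Reduced Gröbner basis: {x_1 + 1, x_2 - \tfrac{5}{9}, x_3 - 1}.
The reduced Gröbner basis of I + (p) is {x_1 + 1, x_2 - \tfrac{5}{9}, x_3 - 1} ≠ {1}, a proper ideal, so the enlarged system stays consistent: p is independent of I, with normal form 6x_2 - \tfrac{10}{3}.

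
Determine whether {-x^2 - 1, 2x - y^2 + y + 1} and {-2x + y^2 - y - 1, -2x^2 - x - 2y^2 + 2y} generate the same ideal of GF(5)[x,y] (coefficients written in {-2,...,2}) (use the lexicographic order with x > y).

Two ideals are equal iff their reduced Gröbner bases coincide (the reduced basis is unique for a fixed ordering).
Buchberger on the first generating set:
f_1 = -x^2 - 1, LT = x^2.
f_2 = 2x - y^2 + y + 1, LT = x.

S(f_1,f_2): lcm = x^2. S = -2xy^2 + 2xy + 2x + 1.
  leading term xy^2: subtract (-y^2)·f_2 from -2xy^2 + 2xy + 2x + 1 → 2xy + 2x - y^4 + y^3 + y^2 + 1
  leading term xy: subtract (y)·f_2 from 2xy + 2x - y^4 + y^3 + y^2 + 1 → 2x - y^4 + 2y^3 - y + 1
  leading term x: subtract (1)·f_2 from 2x - y^4 + 2y^3 - y + 1 → -y^4 + 2y^3 + y^2 - 2y
  leading term y^4: no divisor's leading term divides it; move -y^4 to the remainder.
  leading term y^3: no divisor's leading term divides it; move 2y^3 to the remainder.
  leading term y^2: no divisor's leading term divides it; move y^2 to the remainder.
  leading term y: no divisor's leading term divides it; move -2y to the remainder.
  remainder -y^4 + 2y^3 + y^2 - 2y ≠ 0; add g_3 = -y^4 + 2y^3 + y^2 - 2y to the basis.

The other S-polynomials (S(f_1,g_3), S(f_2,g_3)) all reduce to 0 modulo the current basis, so we have a Gröbner basis.
Inter-reduce: drop elements whose leading term is divisible by another's, tail-reduce, and make monic.
Reduced Gröbner basis: {x + 2y^2 - 2y - 2, y^4 - 2y^3 - y^2 + 2y}.

Buchberger on the second generating set:
h_1 = -2x + y^2 - y - 1, LT = x.
h_2 = -2x^2 - x - 2y^2 + 2y, LT = x^2.

S(h_1,h_2): lcm = x^2. S = 2xy^2 - 2xy - y^2 + y.
  leading term xy^2: subtract (-y^2)·h_1 from 2xy^2 - 2xy - y^2 + y → -2xy + y^4 - y^3 - 2y^2 + y
  leading term xy: subtract (y)·h_1 from -2xy + y^4 - y^3 - 2y^2 + y → y^4 - 2y^3 - y^2 + 2y
  leading term y^4: no divisor's leading term divides it; move y^4 to the remainder.
  leading term y^3: no divisor's leading term divides it; move -2y^3 to the remainder.
  leading term y^2: no divisor's leading term divides it; move -y^2 to the remainder.
  leading term y: no divisor's leading term divides it; move 2y to the remainder.
  remainder y^4 - 2y^3 - y^2 + 2y ≠ 0; add k_3 = y^4 - 2y^3 - y^2 + 2y to the basis.

The other S-polynomials (S(h_1,k_3), S(h_2,k_3)) all reduce to 0 modulo the current basis, so we have a Gröbner basis.
Inter-reduce: drop elements whose leading term is divisible by another's, tail-reduce, and make monic.
Reduced Gröbner basis: {x + 2y^2 - 2y - 2, y^4 - 2y^3 - y^2 + 2y}.

These coincide, so the ideals are equal.
The same test decides containment: I ⊆ J iff every generator of I reduces to 0 modulo a Gröbner basis of J.

Yes, the ideals are equal.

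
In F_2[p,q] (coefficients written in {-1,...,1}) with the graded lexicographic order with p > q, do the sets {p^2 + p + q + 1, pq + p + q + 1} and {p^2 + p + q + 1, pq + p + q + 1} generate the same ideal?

Yes, the ideals are equal.

Equality of ideals is decidable: compute both reduced Gröbner bases (unique for the ordering) and check whether they agree.
Buchberger on the first generating set:
f_1 = p^2 + p + q + 1, LT = p^2.
f_2 = pq + p + q + 1, LT = pq.

S(f_1,f_2): lcm = p^2q. S = p^2 + q^2 + p + q.
  leading term p^2: subtract (1)·f_1 from p^2 + q^2 + p + q → q^2 + 1
  leading term q^2: no divisor's leading term divides it; move q^2 to the remainder.
  leading term 1: no divisor's leading term divides it; move 1 to the remainder.
  remainder q^2 + 1 ≠ 0; add g_3 = q^2 + 1 to the basis.

S(f_1,g_3): leading monomials are coprime, so the S-polynomial reduces to 0 (Buchberger's first criterion).
S(f_2,g_3): lcm = pq^2. S = pq + q^2 + p + q.
  leading term pq: subtract (1)·f_2 from pq + q^2 + p + q → q^2 + 1
  leading term q^2: subtract (1)·g_3 from q^2 + 1 → 0
  remainder 0.

Every S-polynomial of the final basis reduces to 0, so we have a Gröbner basis.
Inter-reduce: drop elements whose leading term is divisible by another's, tail-reduce, and make monic.
Reduced Gröbner basis: {p^2 + p + q + 1, pq + p + q + 1, q^2 + 1}.

Buchberger on the second generating set:
h_1 = p^2 + p + q + 1, LT = p^2.
h_2 = pq + p + q + 1, LT = pq.

S(h_1,h_2): lcm = p^2q. S = p^2 + q^2 + p + q.
  leading term p^2: subtract (1)·h_1 from p^2 + q^2 + p + q → q^2 + 1
  leading term q^2: no divisor's leading term divides it; move q^2 to the remainder.
  leading term 1: no divisor's leading term divides it; move 1 to the remainder.
  remainder q^2 + 1 ≠ 0; add k_3 = q^2 + 1 to the basis.

S(h_1,k_3): leading monomials are coprime, so the S-polynomial reduces to 0 (Buchberger's first criterion).
S(h_2,k_3): lcm = pq^2. S = pq + q^2 + p + q.
  leading term pq: subtract (1)·h_2 from pq + q^2 + p + q → q^2 + 1
  leading term q^2: subtract (1)·k_3 from q^2 + 1 → 0
  remainder 0.

Every S-polynomial of the final basis reduces to 0, so we have a Gröbner basis.
Inter-reduce: drop elements whose leading term is divisible by another's, tail-reduce, and make monic.
Reduced Gröbner basis: {p^2 + p + q + 1, pq + p + q + 1, q^2 + 1}.

These coincide, so the ideals are equal.
The same test decides containment: I ⊆ J iff every generator of I reduces to 0 modulo a Gröbner basis of J.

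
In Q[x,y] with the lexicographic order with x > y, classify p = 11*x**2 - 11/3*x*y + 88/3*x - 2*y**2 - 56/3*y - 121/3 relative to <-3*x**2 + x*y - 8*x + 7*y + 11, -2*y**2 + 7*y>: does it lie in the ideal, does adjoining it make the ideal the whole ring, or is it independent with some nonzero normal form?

11*x**2 - 11/3*x*y + 88/3*x - 2*y**2 - 56/3*y - 121/3 lies in I (it reduces to 0).

First compute the reduced Gröbner basis of I by Buchberger's algorithm.
f_1 = -3*x**2 + x*y - 8*x + 7*y + 11, LT = x**2.
f_2 = -2*y**2 + 7*y, LT = y**2.

The S-polynomials (S(f_1,f_2)) all reduce to 0 modulo the current basis, so we have a Gröbner basis.
Inter-reduce: drop elements whose leading term is divisible by another's, tail-reduce, and make monic.
Reduced Gröbner basis: {x**2 - 1/3*x*y + 8/3*x - 7/3*y - 11/3, y**2 - 7/2*y}.
Label its elements g_1 = x**2 - 1/3*x*y + 8/3*x - 7/3*y - 11/3, g_2 = y**2 - 7/2*y.

Reduce p = 11*x**2 - 11/3*x*y + 88/3*x - 2*y**2 - 56/3*y - 121/3 modulo G:
  leading term x**2: subtract (11)·g_1 from 11*x**2 - 11/3*x*y + 88/3*x - 2*y**2 - 56/3*y - 121/3 → -2*y**2 + 7*y
  leading term y**2: subtract (-2)·g_2 from -2*y**2 + 7*y → 0
  normal form = 0.
Since the normal form is 0, p ∈ I.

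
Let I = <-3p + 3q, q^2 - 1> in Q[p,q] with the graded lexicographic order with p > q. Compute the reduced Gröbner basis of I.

f_1 = -3p + 3q, LT = p.
f_2 = q^2 - 1, LT = q^2.

S(f_1,f_2): leading monomials are coprime, so the S-polynomial reduces to 0 (Buchberger's first criterion).
Every S-polynomial of the final basis reduces to 0, so we have a Gröbner basis.

G = {q^2 - 1, p - q}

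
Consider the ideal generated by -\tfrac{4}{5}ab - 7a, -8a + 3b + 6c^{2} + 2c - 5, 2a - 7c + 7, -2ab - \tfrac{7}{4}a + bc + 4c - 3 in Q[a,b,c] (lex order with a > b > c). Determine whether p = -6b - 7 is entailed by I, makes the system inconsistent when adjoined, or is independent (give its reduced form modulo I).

First compute the reduced Gröbner basis of I by Buchberger's algorithm.
f_1 = -\tfrac{4}{5}ab - 7a, LT = ab.
f_2 = -8a + 3b + 6c^{2} + 2c - 5, LT = a.
f_3 = 2a - 7c + 7, LT = a.
f_4 = -2ab - \tfrac{7}{4}a + bc + 4c - 3, LT = ab.

S(f_1,f_2): lcm = ab. S = \tfrac{35}{4}a + \tfrac{3}{8}b^{2} + \tfrac{3}{4}bc^{2} + \tfrac{1}{4}bc - \tfrac{5}{8}b.
  reduce S modulo (f_1, f_2, f_3, f_4):
  remainder \tfrac{3}{8}b^{2} + \tfrac{3}{4}bc^{2} + \tfrac{1}{4}bc + \tfrac{85}{32}b + \tfrac{105}{16}c^{2} + \tfrac{35}{16}c - \tfrac{175}{32} ≠ 0; add h_5 = \tfrac{3}{8}b^{2} + \tfrac{3}{4}bc^{2} + \tfrac{1}{4}bc + \tfrac{85}{32}b + \tfrac{105}{16}c^{2} + \tfrac{35}{16}c - \tfrac{175}{32} to the basis.

S(f_1,f_3): lcm = ab. S = \tfrac{35}{4}a + \tfrac{7}{2}bc - \tfrac{7}{2}b.
  reduce S modulo (f_1, f_2, f_3, f_4, h_5):
  remainder \tfrac{7}{2}bc - \tfrac{7}{32}b + \tfrac{105}{16}c^{2} + \tfrac{35}{16}c - \tfrac{175}{32} ≠ 0; add h_6 = \tfrac{7}{2}bc - \tfrac{7}{32}b + \tfrac{105}{16}c^{2} + \tfrac{35}{16}c - \tfrac{175}{32} to the basis.

S(f_1,f_4): lcm = ab. S = \tfrac{63}{8}a + \tfrac{1}{2}bc + 2c - \tfrac{3}{2}.
  reduce S modulo (f_1, f_2, f_3, f_4, h_5, h_6):
  remainder \tfrac{191}{64}b + \tfrac{159}{32}c^{2} + \tfrac{117}{32}c - \tfrac{361}{64} ≠ 0; add h_7 = \tfrac{191}{64}b + \tfrac{159}{32}c^{2} + \tfrac{117}{32}c - \tfrac{361}{64} to the basis.

S(f_2,f_3): lcm = a. S = -\tfrac{3}{8}b - \tfrac{3}{4}c^{2} + \tfrac{13}{4}c - \tfrac{23}{8}.
  reduce S modulo (f_1, f_2, f_3, f_4, h_5, h_6, h_7):
  remainder -\tfrac{24}{191}c^{2} + \tfrac{1417}{382}c - \tfrac{1369}{382} ≠ 0; add h_8 = -\tfrac{24}{191}c^{2} + \tfrac{1417}{382}c - \tfrac{1369}{382} to the basis.

S(f_4,h_5): lcm = ab^{2}. S = -2abc^{2} - \tfrac{2}{3}abc - \tfrac{149}{24}ab - \tfrac{35}{2}ac^{2} - \tfrac{35}{6}ac + \tfrac{175}{12}a - \tfrac{1}{2}b^{2}c - 2bc + \tfrac{3}{2}b.
  reduce S modulo (f_1, f_2, f_3, f_4, h_5, h_6, h_7, h_8):
  remainder -\tfrac{950249665}{24576}c + \tfrac{950249665}{24576} ≠ 0; add h_9 = -\tfrac{950249665}{24576}c + \tfrac{950249665}{24576} to the basis.

The other S-polynomials (S(f_2,f_4), S(f_3,f_4), S(f_1,h_5), S(f_2,h_5), S(f_3,h_5), S(f_1,h_6), S(f_2,h_6), S(f_3,h_6), S(f_4,h_6), S(h_5,h_6), S(f_1,h_7), S(f_2,h_7), S(f_3,h_7), S(f_4,h_7), S(h_5,h_7), S(h_6,h_7), S(f_1,h_8), S(f_2,h_8), S(f_3,h_8), S(f_4,h_8), S(h_5,h_8), S(h_6,h_8), S(h_7,h_8), S(f_1,h_9), S(f_2,h_9), S(f_3,h_9), S(f_4,h_9), S(h_5,h_9), S(h_6,h_9), S(h_7,h_9), S(h_8,h_9)) all reduce to 0 modulo the current basis, so we have a Gröbner basis.
Inter-reduce: drop elements whose leading term is divisible by another's, tail-reduce, and make monic.
Reduced Gröbner basis: {a, b + 1, c - 1}.
Label its elements g_1 = a, g_2 = b + 1, g_3 = c - 1.

Reduce p = -6b - 7 modulo G:
  leading term b: subtract (-6)·g_2 from -6b - 7 → -1
  leading term 1: no divisor's leading term divides it; move -1 to the remainder.
  normal form = -1.
The normal form is nonzero, so p ∉ I. Since p minus its normal form lies in I, I + (p) = I + (r) where r = -1; decide whether this ideal is the whole ring.
Here r = -1 is a nonzero constant, hence a unit: 1 ∈ I + (p), the Gröbner basis of I + (p) is {1}, and the enlarged system has no common solution — adjoining p is inconsistent.

Adjoining -6b - 7 makes the ideal the whole ring: the system is inconsistent.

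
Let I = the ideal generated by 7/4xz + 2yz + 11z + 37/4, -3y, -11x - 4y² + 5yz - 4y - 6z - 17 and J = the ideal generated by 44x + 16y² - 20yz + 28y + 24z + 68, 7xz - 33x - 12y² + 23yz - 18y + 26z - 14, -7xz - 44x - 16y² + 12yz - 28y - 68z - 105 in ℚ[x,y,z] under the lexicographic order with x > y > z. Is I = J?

For a fixed monomial order, each ideal has a unique reduced Gröbner basis; comparing bases decides equality.
Buchberger on the first generating set:
f_1 = 7/4xz + 2yz + 11z + 37/4, LT = xz.
f_2 = -3y, LT = y.
f_3 = -11x - 4y² + 5yz - 4y - 6z - 17, LT = x.

S(f_1,f_3): lcm = xz. S = -4/11y²z + 5/11yz² + 60/77yz - 6/11z² + 365/77z + 37/7.
  reduce S modulo (f_1, f_2, f_3):
  remainder -6/11z² + 365/77z + 37/7 ≠ 0; add g_4 = -6/11z² + 365/77z + 37/7 to the basis.

The other S-polynomials (S(f_1,f_2), S(f_2,f_3), S(f_1,g_4), S(f_2,g_4), S(f_3,g_4)) all reduce to 0 modulo the current basis, so we have a Gröbner basis.
Inter-reduce: drop elements whose leading term is divisible by another's, tail-reduce, and make monic.
Reduced Gröbner basis: {x + 6/11z + 17/11, y, z² - 365/42z - 407/42}.

Buchberger on the second generating set:
h_1 = 44x + 16y² - 20yz + 28y + 24z + 68, LT = x.
h_2 = 7xz - 33x - 12y² + 23yz - 18y + 26z - 14, LT = xz.
h_3 = -7xz - 44x - 16y² + 12yz - 28y - 68z - 105, LT = xz.

S(h_1,h_2): lcm = xz. S = 33/7x + 4/11y²z + 12/7y² - 5/11yz² - 204/77yz + 18/7y + 6/11z² - 167/77z + 2.
  reduce S modulo (h_1, h_2, h_3):
  remainder 4/11y²z - 5/11yz² - 39/77yz - 3/7y + 6/11z² - 365/77z - 37/7 ≠ 0; add k_4 = 4/11y²z - 5/11yz² - 39/77yz - 3/7y + 6/11z² - 365/77z - 37/7 to the basis.

S(h_1,h_3): lcm = xz. S = -44/7x + 4/11y²z - 16/7y² - 5/11yz² + 181/77yz - 4y + 6/11z² - 629/77z - 15.
  reduce S modulo (h_1, h_2, h_3, k_4):
  remainder 3/7y ≠ 0; add k_5 = 3/7y to the basis.

S(k_4,k_5): lcm = y²z. S = -5/4yz² - 39/28yz - 33/28y + 3/2z² - 365/28z - 407/28.
  reduce S modulo (h_1, h_2, h_3, k_4, k_5):
  remainder 3/2z² - 365/28z - 407/28 ≠ 0; add k_6 = 3/2z² - 365/28z - 407/28 to the basis.

The other S-polynomials (S(h_2,h_3), S(h_1,k_4), S(h_2,k_4), S(h_3,k_4), S(h_1,k_5), S(h_2,k_5), S(h_3,k_5), S(h_1,k_6), S(h_2,k_6), S(h_3,k_6), S(k_4,k_6), S(k_5,k_6)) all reduce to 0 modulo the current basis, so we have a Gröbner basis.
Inter-reduce: drop elements whose leading term is divisible by another's, tail-reduce, and make monic.
Reduced Gröbner basis: {x + 6/11z + 17/11, y, z² - 365/42z - 407/42}.

Same reduced basis, so the two generating sets span the same ideal.

Yes, the ideals are equal.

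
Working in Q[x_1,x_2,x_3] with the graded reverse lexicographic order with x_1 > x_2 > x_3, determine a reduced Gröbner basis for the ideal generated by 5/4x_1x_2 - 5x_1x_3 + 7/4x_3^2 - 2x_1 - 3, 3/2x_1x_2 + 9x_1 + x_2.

f_1 = 5/4x_1x_2 - 5x_1x_3 + 7/4x_3^2 - 2x_1 - 3, LT = x_1x_2.
f_2 = 3/2x_1x_2 + 9x_1 + x_2, LT = x_1x_2.

S(f_1,f_2): lcm = x_1x_2. S = -4x_1x_3 + 7/5x_3^2 - 38/5x_1 - 2/3x_2 - 12/5.
  reduce S modulo (f_1, f_2):
  remainder -4x_1x_3 + 7/5x_3^2 - 38/5x_1 - 2/3x_2 - 12/5 ≠ 0; add g_3 = -4x_1x_3 + 7/5x_3^2 - 38/5x_1 - 2/3x_2 - 12/5 to the basis.

S(f_1,g_3): lcm = x_1x_2x_3. S = -4x_1x_3^2 + 7/20x_2x_3^2 + 7/5x_3^3 - 19/10x_1x_2 - 1/6x_2^2 - 8/5x_1x_3 - 3/5x_2 - 12/5x_3.
  reduce S modulo (f_1, f_2, g_3):
  remainder 7/20x_2x_3^2 - 1/6x_2^2 + 2/3x_2x_3 + 21/10x_3^2 - 1/3x_2 - 18/5 ≠ 0; add g_4 = 7/20x_2x_3^2 - 1/6x_2^2 + 2/3x_2x_3 + 21/10x_3^2 - 1/3x_2 - 18/5 to the basis.

The other S-polynomials (S(f_2,g_3), S(f_1,g_4), S(f_2,g_4), S(g_3,g_4)) all reduce to 0 modulo the current basis, so we have a Gröbner basis.
Inter-reduce: drop elements whose leading term is divisible by another's, tail-reduce, and make monic.

G = {x_2x_3^2 - 10/21x_2^2 + 40/21x_2x_3 + 6x_3^2 - 20/21x_2 - 72/7, x_1x_2 + 6x_1 + 2/3x_2, x_1x_3 - 7/20x_3^2 + 19/10x_1 + 1/6x_2 + 3/5}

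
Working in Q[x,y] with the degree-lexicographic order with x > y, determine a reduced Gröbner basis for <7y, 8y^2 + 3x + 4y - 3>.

f_1 = 7y, LT = y.
f_2 = 8y^2 + 3x + 4y - 3, LT = y^2.

S(f_1,f_2): lcm = y^2. S = -3/8x - 1/2y + 3/8.
  leading term x: no divisor's leading term divides it; move -3/8x to the remainder.
  leading term y: subtract (-1/14)·f_1 from -1/2y + 3/8 → 3/8
  leading term 1: no divisor's leading term divides it; move 3/8 to the remainder.
  remainder -3/8x + 3/8 ≠ 0; add g_3 = -3/8x + 3/8 to the basis.

The other S-polynomials (S(f_1,g_3), S(f_2,g_3)) all reduce to 0 modulo the current basis, so we have a Gröbner basis.
Inter-reduce: drop elements whose leading term is divisible by another's, tail-reduce, and make monic.

G = {x - 1, y}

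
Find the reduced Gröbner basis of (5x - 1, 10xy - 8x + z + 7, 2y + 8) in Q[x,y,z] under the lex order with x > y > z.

G = {x - \tfrac{1}{5}, y + 4, z - \tfrac{13}{5}}

Buchberger's algorithm terminates because the ascending chain of leading-term ideals stabilizes.

f_1 = 5x - 1, LT = x.
f_2 = 10xy - 8x + z + 7, LT = xy.
f_3 = 2y + 8, LT = y.

S(f_1,f_2): lcm = xy. S = \tfrac{4}{5}x - \tfrac{1}{5}y - \tfrac{1}{10}z - \tfrac{7}{10}.
  leading term x: subtract (\tfrac{4}{25})·f_1 from \tfrac{4}{5}x - \tfrac{1}{5}y - \tfrac{1}{10}z - \tfrac{7}{10} → -\tfrac{1}{5}y - \tfrac{1}{10}z - \tfrac{27}{50}
  leading term y: subtract (-\tfrac{1}{10})·f_3 from -\tfrac{1}{5}y - \tfrac{1}{10}z - \tfrac{27}{50} → -\tfrac{1}{10}z + \tfrac{13}{50}
  leading term z: no divisor's leading term divides it; move -\tfrac{1}{10}z to the remainder.
  leading term 1: no divisor's leading term divides it; move \tfrac{13}{50} to the remainder.
  remainder -\tfrac{1}{10}z + \tfrac{13}{50} ≠ 0; add g_4 = -\tfrac{1}{10}z + \tfrac{13}{50} to the basis.

The other S-polynomials (S(f_1,f_3), S(f_2,f_3), S(f_1,g_4), S(f_2,g_4), S(f_3,g_4)) all reduce to 0 modulo the current basis, so we have a Gröbner basis.
Inter-reduce: drop elements whose leading term is divisible by another's, tail-reduce, and make monic.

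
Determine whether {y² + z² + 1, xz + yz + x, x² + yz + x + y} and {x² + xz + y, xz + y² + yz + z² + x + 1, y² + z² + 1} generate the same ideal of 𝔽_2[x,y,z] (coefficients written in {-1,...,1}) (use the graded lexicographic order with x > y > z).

Yes, the ideals are equal.

Equality of ideals is decidable: compute both reduced Gröbner bases (unique for the ordering) and check whether they agree.
Buchberger on the first generating set:
f_1 = y² + z² + 1, LT = y².
f_2 = xz + yz + x, LT = xz.
f_3 = x² + yz + x + y, LT = x².

S(f_2,f_3): lcm = x²z. S = xyz + yz² + x² + xz + yz.
  leading term xyz: subtract (y)·f_2 from xyz + yz² + x² + xz + yz → y²z + yz² + x² + xy + xz + yz
  leading term y²z: subtract (z)·f_1 from y²z + yz² + x² + xy + xz + yz → yz² + z³ + x² + xy + xz + yz + z
  leading term yz²: no divisor's leading term divides it; move yz² to the remainder.
  leading term z³: no divisor's leading term divides it; move z³ to the remainder.
  leading term x²: subtract (1)·f_3 from x² + xy + xz + yz + z → xy + xz + x + y + z
  leading term xy: no divisor's leading term divides it; move xy to the remainder.
  leading term xz: subtract (1)·f_2 from xz + x + y + z → yz + y + z
  leading term yz: no divisor's leading term divides it; move yz to the remainder.
  leading term y: no divisor's leading term divides it; move y to the remainder.
  leading term z: no divisor's leading term divides it; move z to the remainder.
  remainder yz² + z³ + xy + yz + y + z ≠ 0; add g_4 = yz² + z³ + xy + yz + y + z to the basis.

S(f_1,g_4): lcm = y²z². S = yz³ + z⁴ + xy² + y²z + y² + yz + z².
  leading term yz³: subtract (z)·g_4 from yz³ + z⁴ + xy² + y²z + y² + yz + z² → xy² + xyz + y²z + yz² + y²
  leading term xy²: subtract (x)·f_1 from xy² + xyz + y²z + yz² + y² → xyz + xz² + y²z + yz² + y² + x
  leading term xyz: subtract (y)·f_2 from xyz + xz² + y²z + yz² + y² + x → xz² + yz² + xy + y² + x
  leading term xz²: subtract (z)·f_2 from xz² + yz² + xy + y² + x → xy + xz + y² + x
  leading term xy: no divisor's leading term divides it; move xy to the remainder.
  leading term xz: subtract (1)·f_2 from xz + y² + x → y² + yz
  leading term y²: subtract (1)·f_1 from y² + yz → yz + z² + 1
  leading term yz: no divisor's leading term divides it; move yz to the remainder.
  leading term z²: no divisor's leading term divides it; move z² to the remainder.
  leading term 1: no divisor's leading term divides it; move 1 to the remainder.
  remainder xy + yz + z² + 1 ≠ 0; add g_5 = xy + yz + z² + 1 to the basis.

S(f_1,g_5): lcm = xy². S = xz² + y²z + yz² + x + y.
  leading term xz²: subtract (z)·f_2 from xz² + y²z + yz² + x + y → y²z + xz + x + y
  leading term y²z: subtract (z)·f_1 from y²z + xz + x + y → z³ + xz + x + y + z
  leading term z³: no divisor's leading term divides it; move z³ to the remainder.
  leading term xz: subtract (1)·f_2 from xz + x + y + z → yz + y + z
  leading term yz: no divisor's leading term divides it; move yz to the remainder.
  leading term y: no divisor's leading term divides it; move y to the remainder.
  leading term z: no divisor's leading term divides it; move z to the remainder.
  remainder z³ + yz + y + z ≠ 0; add g_6 = z³ + yz + y + z to the basis.

The other S-polynomials (S(f_1,f_2), S(f_1,f_3), S(f_2,g_4), S(f_3,g_4), S(f_2,g_5), S(f_3,g_5), S(g_4,g_5), S(f_1,g_6), S(f_2,g_6), S(f_3,g_6), S(g_4,g_6), S(g_5,g_6)) all reduce to 0 modulo the current basis, so we have a Gröbner basis.
Inter-reduce: drop elements whose leading term is divisible by another's, tail-reduce, and make monic.
Reduced Gröbner basis: {yz² + yz + z² + 1, z³ + yz + y + z, x² + yz + x + y, xy + yz + z² + 1, xz + yz + x, y² + z² + 1}.

Buchberger on the second generating set:
h_1 = x² + xz + y, LT = x².
h_2 = xz + y² + yz + z² + x + 1, LT = xz.
h_3 = y² + z² + 1, LT = y².

S(h_1,h_2): lcm = x²z. S = xy² + xyz + x² + yz + x.
  leading term xy²: subtract (x)·h_3 from xy² + xyz + x² + yz + x → xyz + xz² + x² + yz
  leading term xyz: subtract (y)·h_2 from xyz + xz² + x² + yz → xz² + y³ + y²z + yz² + x² + xy + yz + y
  leading term xz²: subtract (z)·h_2 from xz² + y³ + y²z + yz² + x² + xy + yz + y → y³ + z³ + x² + xy + xz + yz + y + z
  leading term y³: subtract (y)·h_3 from y³ + z³ + x² + xy + xz + yz + y + z → yz² + z³ + x² + xy + xz + yz + z
  leading term yz²: no divisor's leading term divides it; move yz² to the remainder.
  leading term z³: no divisor's leading term divides it; move z³ to the remainder.
  leading term x²: subtract (1)·h_1 from x² + xy + xz + yz + z → xy + yz + y + z
  leading term xy: no divisor's leading term divides it; move xy to the remainder.
  leading term yz: no divisor's leading term divides it; move yz to the remainder.
  leading term y: no divisor's leading term divides it; move y to the remainder.
  leading term z: no divisor's leading term divides it; move z to the remainder.
  remainder yz² + z³ + xy + yz + y + z ≠ 0; add k_4 = yz² + z³ + xy + yz + y + z to the basis.

S(h_2,k_4): lcm = xyz². S = xz³ + y³z + y²z² + yz³ + x²y + xy + xz + yz.
  leading term xz³: subtract (z²)·h_2 from xz³ + y³z + y²z² + yz³ + x²y + xy + xz + yz → y³z + z⁴ + x²y + xz² + xy + xz + yz + z²
  leading term y³z: subtract (yz)·h_3 from y³z + z⁴ + x²y + xz² + xy + xz + yz + z² → yz³ + z⁴ + x²y + xz² + xy + xz + z²
  leading term yz³: subtract (z)·k_4 from yz³ + z⁴ + x²y + xz² + xy + xz + z² → x²y + xyz + xz² + yz² + xy + xz + yz
  leading term x²y: subtract (y)·h_1 from x²y + xyz + xz² + yz² + xy + xz + yz → xz² + yz² + xy + xz + y² + yz
  leading term xz²: subtract (z)·h_2 from xz² + yz² + xy + xz + y² + yz → y²z + z³ + xy + y² + yz + z
  leading term y²z: subtract (z)·h_3 from y²z + z³ + xy + y² + yz + z → xy + y² + yz
  leading term xy: no divisor's leading term divides it; move xy to the remainder.
  leading term y²: subtract (1)·h_3 from y² + yz → yz + z² + 1
  leading term yz: no divisor's leading term divides it; move yz to the remainder.
  leading term z²: no divisor's leading term divides it; move z² to the remainder.
  leading term 1: no divisor's leading term divides it; move 1 to the remainder.
  remainder xy + yz + z² + 1 ≠ 0; add k_5 = xy + yz + z² + 1 to the basis.

S(h_1,k_5): lcm = x²y. S = xz² + y² + x.
  leading term xz²: subtract (z)·h_2 from xz² + y² + x → y²z + yz² + z³ + xz + y² + x + z
  leading term y²z: subtract (z)·h_3 from y²z + yz² + z³ + xz + y² + x + z → yz² + xz + y² + x
  leading term yz²: subtract (1)·k_4 from yz² + xz + y² + x → z³ + xy + xz + y² + yz + x + y + z
  leading term z³: no divisor's leading term divides it; move z³ to the remainder.
  leading term xy: subtract (1)·k_5 from xy + xz + y² + yz + x + y + z → xz + y² + z² + x + y + z + 1
  leading term xz: subtract (1)·h_2 from xz + y² + z² + x + y + z + 1 → yz + y + z
  leading term yz: no divisor's leading term divides it; move yz to the remainder.
  leading term y: no divisor's leading term divides it; move y to the remainder.
  leading term z: no divisor's leading term divides it; move z to the remainder.
  remainder z³ + yz + y + z ≠ 0; add k_6 = z³ + yz + y + z to the basis.

The other S-polynomials (S(h_1,h_3), S(h_2,h_3), S(h_1,k_4), S(h_3,k_4), S(h_2,k_5), S(h_3,k_5), S(k_4,k_5), S(h_1,k_6), S(h_2,k_6), S(h_3,k_6), S(k_4,k_6), S(k_5,k_6)) all reduce to 0 modulo the current basis, so we have a Gröbner basis.
Inter-reduce: drop elements whose leading term is divisible by another's, tail-reduce, and make monic.
Reduced Gröbner basis: {yz² + yz + z² + 1, z³ + yz + y + z, x² + yz + x + y, xy + yz + z² + 1, xz + yz + x, y² + z² + 1}.

The two bases agree; hence the ideals are identical.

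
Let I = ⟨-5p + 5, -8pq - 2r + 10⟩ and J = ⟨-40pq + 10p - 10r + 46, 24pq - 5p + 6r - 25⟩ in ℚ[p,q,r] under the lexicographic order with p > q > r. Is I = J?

No, the ideals differ.

Two ideals are equal iff their reduced Gröbner bases coincide (the reduced basis is unique for a fixed ordering).
Buchberger on the first generating set:
f_1 = -5p + 5, LT = p.
f_2 = -8pq - 2r + 10, LT = pq.

S(f_1,f_2): lcm = pq. S = -q - ¼r + 5/4.
  reduce S modulo (f_1, f_2):
  remainder -q - ¼r + 5/4 ≠ 0; add g_3 = -q - ¼r + 5/4 to the basis.

The other S-polynomials (S(f_1,g_3), S(f_2,g_3)) all reduce to 0 modulo the current basis, so we have a Gröbner basis.
Inter-reduce: drop elements whose leading term is divisible by another's, tail-reduce, and make monic.
Reduced Gröbner basis: {p - 1, q + ¼r - 5/4}.

Buchberger on the second generating set:
h_1 = -40pq + 10p - 10r + 46, LT = pq.
h_2 = 24pq - 5p + 6r - 25, LT = pq.

S(h_1,h_2): lcm = pq. S = -1/24p - 13/120.
  reduce S modulo (h_1, h_2):
  remainder -1/24p - 13/120 ≠ 0; add k_3 = -1/24p - 13/120 to the basis.

S(h_1,k_3): lcm = pq. S = -¼p - 13/5q + ¼r - 23/20.
  reduce S modulo (h_1, h_2, k_3):
  remainder -13/5q + ¼r - ½ ≠ 0; add k_4 = -13/5q + ¼r - ½ to the basis.

The other S-polynomials (S(h_2,k_3), S(h_1,k_4), S(h_2,k_4), S(k_3,k_4)) all reduce to 0 modulo the current basis, so we have a Gröbner basis.
Inter-reduce: drop elements whose leading term is divisible by another's, tail-reduce, and make monic.
Reduced Gröbner basis: {p + 13/5, q - 5/52r + 5/26}.

Since the reduced bases disagree, the two ideals are not the same.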